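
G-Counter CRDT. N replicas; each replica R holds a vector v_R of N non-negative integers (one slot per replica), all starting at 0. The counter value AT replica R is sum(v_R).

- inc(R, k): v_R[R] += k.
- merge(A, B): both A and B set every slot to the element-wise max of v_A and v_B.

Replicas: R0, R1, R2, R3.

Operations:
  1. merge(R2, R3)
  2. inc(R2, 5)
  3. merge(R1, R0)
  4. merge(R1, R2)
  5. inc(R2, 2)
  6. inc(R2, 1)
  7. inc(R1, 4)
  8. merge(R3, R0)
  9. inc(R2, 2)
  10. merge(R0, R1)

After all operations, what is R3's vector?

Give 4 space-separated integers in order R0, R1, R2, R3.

Op 1: merge R2<->R3 -> R2=(0,0,0,0) R3=(0,0,0,0)
Op 2: inc R2 by 5 -> R2=(0,0,5,0) value=5
Op 3: merge R1<->R0 -> R1=(0,0,0,0) R0=(0,0,0,0)
Op 4: merge R1<->R2 -> R1=(0,0,5,0) R2=(0,0,5,0)
Op 5: inc R2 by 2 -> R2=(0,0,7,0) value=7
Op 6: inc R2 by 1 -> R2=(0,0,8,0) value=8
Op 7: inc R1 by 4 -> R1=(0,4,5,0) value=9
Op 8: merge R3<->R0 -> R3=(0,0,0,0) R0=(0,0,0,0)
Op 9: inc R2 by 2 -> R2=(0,0,10,0) value=10
Op 10: merge R0<->R1 -> R0=(0,4,5,0) R1=(0,4,5,0)

Answer: 0 0 0 0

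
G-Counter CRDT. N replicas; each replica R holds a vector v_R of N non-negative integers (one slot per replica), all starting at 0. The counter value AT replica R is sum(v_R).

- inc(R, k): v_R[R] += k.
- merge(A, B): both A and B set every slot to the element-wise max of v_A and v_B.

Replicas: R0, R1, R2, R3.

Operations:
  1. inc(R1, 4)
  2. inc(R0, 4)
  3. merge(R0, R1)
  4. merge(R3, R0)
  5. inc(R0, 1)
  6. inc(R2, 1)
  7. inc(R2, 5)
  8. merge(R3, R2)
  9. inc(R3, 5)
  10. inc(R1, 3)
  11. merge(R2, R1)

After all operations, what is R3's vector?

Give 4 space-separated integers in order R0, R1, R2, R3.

Answer: 4 4 6 5

Derivation:
Op 1: inc R1 by 4 -> R1=(0,4,0,0) value=4
Op 2: inc R0 by 4 -> R0=(4,0,0,0) value=4
Op 3: merge R0<->R1 -> R0=(4,4,0,0) R1=(4,4,0,0)
Op 4: merge R3<->R0 -> R3=(4,4,0,0) R0=(4,4,0,0)
Op 5: inc R0 by 1 -> R0=(5,4,0,0) value=9
Op 6: inc R2 by 1 -> R2=(0,0,1,0) value=1
Op 7: inc R2 by 5 -> R2=(0,0,6,0) value=6
Op 8: merge R3<->R2 -> R3=(4,4,6,0) R2=(4,4,6,0)
Op 9: inc R3 by 5 -> R3=(4,4,6,5) value=19
Op 10: inc R1 by 3 -> R1=(4,7,0,0) value=11
Op 11: merge R2<->R1 -> R2=(4,7,6,0) R1=(4,7,6,0)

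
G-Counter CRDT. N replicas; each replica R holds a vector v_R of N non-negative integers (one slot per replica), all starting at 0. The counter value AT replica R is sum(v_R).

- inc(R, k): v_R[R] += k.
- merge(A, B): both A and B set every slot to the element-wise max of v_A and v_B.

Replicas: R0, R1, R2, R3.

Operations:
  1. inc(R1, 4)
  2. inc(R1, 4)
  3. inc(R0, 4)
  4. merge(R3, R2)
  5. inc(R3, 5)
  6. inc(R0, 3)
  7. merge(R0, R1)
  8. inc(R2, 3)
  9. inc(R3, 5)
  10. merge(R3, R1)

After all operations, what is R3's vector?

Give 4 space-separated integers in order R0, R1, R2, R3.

Answer: 7 8 0 10

Derivation:
Op 1: inc R1 by 4 -> R1=(0,4,0,0) value=4
Op 2: inc R1 by 4 -> R1=(0,8,0,0) value=8
Op 3: inc R0 by 4 -> R0=(4,0,0,0) value=4
Op 4: merge R3<->R2 -> R3=(0,0,0,0) R2=(0,0,0,0)
Op 5: inc R3 by 5 -> R3=(0,0,0,5) value=5
Op 6: inc R0 by 3 -> R0=(7,0,0,0) value=7
Op 7: merge R0<->R1 -> R0=(7,8,0,0) R1=(7,8,0,0)
Op 8: inc R2 by 3 -> R2=(0,0,3,0) value=3
Op 9: inc R3 by 5 -> R3=(0,0,0,10) value=10
Op 10: merge R3<->R1 -> R3=(7,8,0,10) R1=(7,8,0,10)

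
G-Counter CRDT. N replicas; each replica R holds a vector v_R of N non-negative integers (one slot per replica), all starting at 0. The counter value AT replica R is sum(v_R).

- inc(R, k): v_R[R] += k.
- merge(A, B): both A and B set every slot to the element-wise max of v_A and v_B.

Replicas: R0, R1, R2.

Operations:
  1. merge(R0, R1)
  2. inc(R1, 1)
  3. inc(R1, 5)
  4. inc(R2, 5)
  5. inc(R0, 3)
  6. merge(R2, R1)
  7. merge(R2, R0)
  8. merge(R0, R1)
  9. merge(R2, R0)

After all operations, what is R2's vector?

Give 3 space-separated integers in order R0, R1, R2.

Op 1: merge R0<->R1 -> R0=(0,0,0) R1=(0,0,0)
Op 2: inc R1 by 1 -> R1=(0,1,0) value=1
Op 3: inc R1 by 5 -> R1=(0,6,0) value=6
Op 4: inc R2 by 5 -> R2=(0,0,5) value=5
Op 5: inc R0 by 3 -> R0=(3,0,0) value=3
Op 6: merge R2<->R1 -> R2=(0,6,5) R1=(0,6,5)
Op 7: merge R2<->R0 -> R2=(3,6,5) R0=(3,6,5)
Op 8: merge R0<->R1 -> R0=(3,6,5) R1=(3,6,5)
Op 9: merge R2<->R0 -> R2=(3,6,5) R0=(3,6,5)

Answer: 3 6 5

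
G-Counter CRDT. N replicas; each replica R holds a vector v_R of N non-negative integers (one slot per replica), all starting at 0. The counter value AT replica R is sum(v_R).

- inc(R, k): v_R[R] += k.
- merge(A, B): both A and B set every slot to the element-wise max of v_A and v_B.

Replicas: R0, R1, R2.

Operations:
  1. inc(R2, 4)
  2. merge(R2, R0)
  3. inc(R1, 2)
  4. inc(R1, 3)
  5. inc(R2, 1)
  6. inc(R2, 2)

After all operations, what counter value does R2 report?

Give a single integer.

Answer: 7

Derivation:
Op 1: inc R2 by 4 -> R2=(0,0,4) value=4
Op 2: merge R2<->R0 -> R2=(0,0,4) R0=(0,0,4)
Op 3: inc R1 by 2 -> R1=(0,2,0) value=2
Op 4: inc R1 by 3 -> R1=(0,5,0) value=5
Op 5: inc R2 by 1 -> R2=(0,0,5) value=5
Op 6: inc R2 by 2 -> R2=(0,0,7) value=7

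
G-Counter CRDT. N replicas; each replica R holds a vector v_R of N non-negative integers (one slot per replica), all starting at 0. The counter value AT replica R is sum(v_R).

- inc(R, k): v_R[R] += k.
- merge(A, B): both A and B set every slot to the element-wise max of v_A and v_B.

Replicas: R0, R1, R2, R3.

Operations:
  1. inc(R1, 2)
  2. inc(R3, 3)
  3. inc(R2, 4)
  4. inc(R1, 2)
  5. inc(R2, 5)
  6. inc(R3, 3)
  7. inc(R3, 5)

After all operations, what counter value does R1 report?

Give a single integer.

Op 1: inc R1 by 2 -> R1=(0,2,0,0) value=2
Op 2: inc R3 by 3 -> R3=(0,0,0,3) value=3
Op 3: inc R2 by 4 -> R2=(0,0,4,0) value=4
Op 4: inc R1 by 2 -> R1=(0,4,0,0) value=4
Op 5: inc R2 by 5 -> R2=(0,0,9,0) value=9
Op 6: inc R3 by 3 -> R3=(0,0,0,6) value=6
Op 7: inc R3 by 5 -> R3=(0,0,0,11) value=11

Answer: 4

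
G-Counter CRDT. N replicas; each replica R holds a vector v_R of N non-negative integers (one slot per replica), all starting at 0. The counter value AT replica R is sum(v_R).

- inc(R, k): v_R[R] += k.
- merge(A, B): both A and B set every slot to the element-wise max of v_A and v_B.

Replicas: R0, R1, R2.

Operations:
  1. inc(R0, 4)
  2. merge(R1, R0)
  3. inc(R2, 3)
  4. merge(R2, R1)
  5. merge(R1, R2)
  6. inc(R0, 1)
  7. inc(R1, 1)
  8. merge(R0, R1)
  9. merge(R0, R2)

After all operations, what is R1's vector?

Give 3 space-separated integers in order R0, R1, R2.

Op 1: inc R0 by 4 -> R0=(4,0,0) value=4
Op 2: merge R1<->R0 -> R1=(4,0,0) R0=(4,0,0)
Op 3: inc R2 by 3 -> R2=(0,0,3) value=3
Op 4: merge R2<->R1 -> R2=(4,0,3) R1=(4,0,3)
Op 5: merge R1<->R2 -> R1=(4,0,3) R2=(4,0,3)
Op 6: inc R0 by 1 -> R0=(5,0,0) value=5
Op 7: inc R1 by 1 -> R1=(4,1,3) value=8
Op 8: merge R0<->R1 -> R0=(5,1,3) R1=(5,1,3)
Op 9: merge R0<->R2 -> R0=(5,1,3) R2=(5,1,3)

Answer: 5 1 3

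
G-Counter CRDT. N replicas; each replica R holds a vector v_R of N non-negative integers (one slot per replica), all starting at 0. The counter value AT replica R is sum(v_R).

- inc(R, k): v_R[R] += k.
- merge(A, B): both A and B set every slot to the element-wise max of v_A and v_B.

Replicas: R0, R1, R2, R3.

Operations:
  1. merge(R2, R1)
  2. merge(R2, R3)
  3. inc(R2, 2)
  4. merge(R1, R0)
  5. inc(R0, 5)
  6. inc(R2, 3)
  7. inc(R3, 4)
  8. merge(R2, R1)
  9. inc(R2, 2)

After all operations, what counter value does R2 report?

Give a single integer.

Op 1: merge R2<->R1 -> R2=(0,0,0,0) R1=(0,0,0,0)
Op 2: merge R2<->R3 -> R2=(0,0,0,0) R3=(0,0,0,0)
Op 3: inc R2 by 2 -> R2=(0,0,2,0) value=2
Op 4: merge R1<->R0 -> R1=(0,0,0,0) R0=(0,0,0,0)
Op 5: inc R0 by 5 -> R0=(5,0,0,0) value=5
Op 6: inc R2 by 3 -> R2=(0,0,5,0) value=5
Op 7: inc R3 by 4 -> R3=(0,0,0,4) value=4
Op 8: merge R2<->R1 -> R2=(0,0,5,0) R1=(0,0,5,0)
Op 9: inc R2 by 2 -> R2=(0,0,7,0) value=7

Answer: 7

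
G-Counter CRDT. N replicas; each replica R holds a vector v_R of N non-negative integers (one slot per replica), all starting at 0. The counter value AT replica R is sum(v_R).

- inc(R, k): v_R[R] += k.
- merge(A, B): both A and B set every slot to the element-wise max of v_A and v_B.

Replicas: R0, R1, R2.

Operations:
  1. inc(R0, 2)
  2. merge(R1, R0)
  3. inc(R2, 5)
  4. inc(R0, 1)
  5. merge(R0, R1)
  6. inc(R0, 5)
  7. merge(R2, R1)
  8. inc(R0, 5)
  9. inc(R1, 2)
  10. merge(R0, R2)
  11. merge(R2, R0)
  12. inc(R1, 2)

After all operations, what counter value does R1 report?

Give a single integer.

Op 1: inc R0 by 2 -> R0=(2,0,0) value=2
Op 2: merge R1<->R0 -> R1=(2,0,0) R0=(2,0,0)
Op 3: inc R2 by 5 -> R2=(0,0,5) value=5
Op 4: inc R0 by 1 -> R0=(3,0,0) value=3
Op 5: merge R0<->R1 -> R0=(3,0,0) R1=(3,0,0)
Op 6: inc R0 by 5 -> R0=(8,0,0) value=8
Op 7: merge R2<->R1 -> R2=(3,0,5) R1=(3,0,5)
Op 8: inc R0 by 5 -> R0=(13,0,0) value=13
Op 9: inc R1 by 2 -> R1=(3,2,5) value=10
Op 10: merge R0<->R2 -> R0=(13,0,5) R2=(13,0,5)
Op 11: merge R2<->R0 -> R2=(13,0,5) R0=(13,0,5)
Op 12: inc R1 by 2 -> R1=(3,4,5) value=12

Answer: 12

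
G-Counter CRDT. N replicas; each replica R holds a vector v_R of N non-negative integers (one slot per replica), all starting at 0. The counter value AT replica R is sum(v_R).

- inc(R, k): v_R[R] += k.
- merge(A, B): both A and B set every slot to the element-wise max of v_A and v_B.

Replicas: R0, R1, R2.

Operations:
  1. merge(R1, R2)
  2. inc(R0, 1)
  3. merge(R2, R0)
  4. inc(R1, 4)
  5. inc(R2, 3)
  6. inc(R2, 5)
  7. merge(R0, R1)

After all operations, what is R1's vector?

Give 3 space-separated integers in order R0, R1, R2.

Op 1: merge R1<->R2 -> R1=(0,0,0) R2=(0,0,0)
Op 2: inc R0 by 1 -> R0=(1,0,0) value=1
Op 3: merge R2<->R0 -> R2=(1,0,0) R0=(1,0,0)
Op 4: inc R1 by 4 -> R1=(0,4,0) value=4
Op 5: inc R2 by 3 -> R2=(1,0,3) value=4
Op 6: inc R2 by 5 -> R2=(1,0,8) value=9
Op 7: merge R0<->R1 -> R0=(1,4,0) R1=(1,4,0)

Answer: 1 4 0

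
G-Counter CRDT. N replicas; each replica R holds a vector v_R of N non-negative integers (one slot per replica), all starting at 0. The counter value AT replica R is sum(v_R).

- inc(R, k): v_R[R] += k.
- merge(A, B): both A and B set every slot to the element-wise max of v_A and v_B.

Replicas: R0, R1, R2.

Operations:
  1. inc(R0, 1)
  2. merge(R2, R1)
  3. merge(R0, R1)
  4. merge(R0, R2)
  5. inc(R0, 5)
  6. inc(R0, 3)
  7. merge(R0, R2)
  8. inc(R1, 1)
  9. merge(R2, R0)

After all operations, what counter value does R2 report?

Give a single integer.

Op 1: inc R0 by 1 -> R0=(1,0,0) value=1
Op 2: merge R2<->R1 -> R2=(0,0,0) R1=(0,0,0)
Op 3: merge R0<->R1 -> R0=(1,0,0) R1=(1,0,0)
Op 4: merge R0<->R2 -> R0=(1,0,0) R2=(1,0,0)
Op 5: inc R0 by 5 -> R0=(6,0,0) value=6
Op 6: inc R0 by 3 -> R0=(9,0,0) value=9
Op 7: merge R0<->R2 -> R0=(9,0,0) R2=(9,0,0)
Op 8: inc R1 by 1 -> R1=(1,1,0) value=2
Op 9: merge R2<->R0 -> R2=(9,0,0) R0=(9,0,0)

Answer: 9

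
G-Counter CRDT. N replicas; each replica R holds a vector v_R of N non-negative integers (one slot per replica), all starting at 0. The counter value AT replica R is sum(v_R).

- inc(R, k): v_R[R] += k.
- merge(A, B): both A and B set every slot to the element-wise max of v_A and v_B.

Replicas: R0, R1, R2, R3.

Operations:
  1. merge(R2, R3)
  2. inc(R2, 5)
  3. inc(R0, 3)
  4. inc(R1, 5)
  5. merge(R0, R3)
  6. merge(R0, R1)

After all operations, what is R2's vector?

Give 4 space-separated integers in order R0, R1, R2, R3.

Answer: 0 0 5 0

Derivation:
Op 1: merge R2<->R3 -> R2=(0,0,0,0) R3=(0,0,0,0)
Op 2: inc R2 by 5 -> R2=(0,0,5,0) value=5
Op 3: inc R0 by 3 -> R0=(3,0,0,0) value=3
Op 4: inc R1 by 5 -> R1=(0,5,0,0) value=5
Op 5: merge R0<->R3 -> R0=(3,0,0,0) R3=(3,0,0,0)
Op 6: merge R0<->R1 -> R0=(3,5,0,0) R1=(3,5,0,0)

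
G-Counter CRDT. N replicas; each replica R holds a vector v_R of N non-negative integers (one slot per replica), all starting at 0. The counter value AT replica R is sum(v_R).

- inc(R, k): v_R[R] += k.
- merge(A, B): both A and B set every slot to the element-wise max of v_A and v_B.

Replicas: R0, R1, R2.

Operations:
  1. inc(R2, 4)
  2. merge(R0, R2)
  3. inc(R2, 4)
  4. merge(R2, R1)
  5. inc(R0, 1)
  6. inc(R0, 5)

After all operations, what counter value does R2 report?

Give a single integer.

Op 1: inc R2 by 4 -> R2=(0,0,4) value=4
Op 2: merge R0<->R2 -> R0=(0,0,4) R2=(0,0,4)
Op 3: inc R2 by 4 -> R2=(0,0,8) value=8
Op 4: merge R2<->R1 -> R2=(0,0,8) R1=(0,0,8)
Op 5: inc R0 by 1 -> R0=(1,0,4) value=5
Op 6: inc R0 by 5 -> R0=(6,0,4) value=10

Answer: 8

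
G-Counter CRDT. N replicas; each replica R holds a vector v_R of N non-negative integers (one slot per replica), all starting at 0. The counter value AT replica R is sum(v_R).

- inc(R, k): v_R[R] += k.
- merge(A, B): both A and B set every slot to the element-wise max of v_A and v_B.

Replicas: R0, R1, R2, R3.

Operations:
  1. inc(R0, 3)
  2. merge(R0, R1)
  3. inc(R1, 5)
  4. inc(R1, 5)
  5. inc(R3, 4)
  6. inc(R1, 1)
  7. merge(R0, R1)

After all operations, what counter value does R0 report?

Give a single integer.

Answer: 14

Derivation:
Op 1: inc R0 by 3 -> R0=(3,0,0,0) value=3
Op 2: merge R0<->R1 -> R0=(3,0,0,0) R1=(3,0,0,0)
Op 3: inc R1 by 5 -> R1=(3,5,0,0) value=8
Op 4: inc R1 by 5 -> R1=(3,10,0,0) value=13
Op 5: inc R3 by 4 -> R3=(0,0,0,4) value=4
Op 6: inc R1 by 1 -> R1=(3,11,0,0) value=14
Op 7: merge R0<->R1 -> R0=(3,11,0,0) R1=(3,11,0,0)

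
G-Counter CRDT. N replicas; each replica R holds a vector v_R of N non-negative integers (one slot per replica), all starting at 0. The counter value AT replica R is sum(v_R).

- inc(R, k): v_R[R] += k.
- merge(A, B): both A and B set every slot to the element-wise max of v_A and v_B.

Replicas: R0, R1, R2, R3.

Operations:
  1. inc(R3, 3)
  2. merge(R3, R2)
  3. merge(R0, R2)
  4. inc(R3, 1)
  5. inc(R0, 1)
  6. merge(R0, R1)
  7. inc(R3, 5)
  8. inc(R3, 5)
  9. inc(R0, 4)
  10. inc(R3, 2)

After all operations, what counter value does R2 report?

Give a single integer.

Op 1: inc R3 by 3 -> R3=(0,0,0,3) value=3
Op 2: merge R3<->R2 -> R3=(0,0,0,3) R2=(0,0,0,3)
Op 3: merge R0<->R2 -> R0=(0,0,0,3) R2=(0,0,0,3)
Op 4: inc R3 by 1 -> R3=(0,0,0,4) value=4
Op 5: inc R0 by 1 -> R0=(1,0,0,3) value=4
Op 6: merge R0<->R1 -> R0=(1,0,0,3) R1=(1,0,0,3)
Op 7: inc R3 by 5 -> R3=(0,0,0,9) value=9
Op 8: inc R3 by 5 -> R3=(0,0,0,14) value=14
Op 9: inc R0 by 4 -> R0=(5,0,0,3) value=8
Op 10: inc R3 by 2 -> R3=(0,0,0,16) value=16

Answer: 3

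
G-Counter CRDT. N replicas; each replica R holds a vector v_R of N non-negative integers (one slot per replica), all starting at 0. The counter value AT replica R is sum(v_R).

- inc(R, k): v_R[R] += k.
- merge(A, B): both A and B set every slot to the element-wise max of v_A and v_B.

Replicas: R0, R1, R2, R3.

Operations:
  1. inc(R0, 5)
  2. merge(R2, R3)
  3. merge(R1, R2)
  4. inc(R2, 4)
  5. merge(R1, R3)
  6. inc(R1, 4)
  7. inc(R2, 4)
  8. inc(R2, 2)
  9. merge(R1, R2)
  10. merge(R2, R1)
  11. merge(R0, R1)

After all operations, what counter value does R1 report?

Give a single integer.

Answer: 19

Derivation:
Op 1: inc R0 by 5 -> R0=(5,0,0,0) value=5
Op 2: merge R2<->R3 -> R2=(0,0,0,0) R3=(0,0,0,0)
Op 3: merge R1<->R2 -> R1=(0,0,0,0) R2=(0,0,0,0)
Op 4: inc R2 by 4 -> R2=(0,0,4,0) value=4
Op 5: merge R1<->R3 -> R1=(0,0,0,0) R3=(0,0,0,0)
Op 6: inc R1 by 4 -> R1=(0,4,0,0) value=4
Op 7: inc R2 by 4 -> R2=(0,0,8,0) value=8
Op 8: inc R2 by 2 -> R2=(0,0,10,0) value=10
Op 9: merge R1<->R2 -> R1=(0,4,10,0) R2=(0,4,10,0)
Op 10: merge R2<->R1 -> R2=(0,4,10,0) R1=(0,4,10,0)
Op 11: merge R0<->R1 -> R0=(5,4,10,0) R1=(5,4,10,0)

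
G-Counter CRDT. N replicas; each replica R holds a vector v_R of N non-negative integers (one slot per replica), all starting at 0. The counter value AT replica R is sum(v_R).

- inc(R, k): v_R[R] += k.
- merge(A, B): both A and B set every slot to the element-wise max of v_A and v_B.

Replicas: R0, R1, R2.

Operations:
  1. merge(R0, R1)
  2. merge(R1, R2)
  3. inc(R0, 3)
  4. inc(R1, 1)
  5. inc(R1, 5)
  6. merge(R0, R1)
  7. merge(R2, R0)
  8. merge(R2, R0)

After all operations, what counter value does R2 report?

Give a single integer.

Op 1: merge R0<->R1 -> R0=(0,0,0) R1=(0,0,0)
Op 2: merge R1<->R2 -> R1=(0,0,0) R2=(0,0,0)
Op 3: inc R0 by 3 -> R0=(3,0,0) value=3
Op 4: inc R1 by 1 -> R1=(0,1,0) value=1
Op 5: inc R1 by 5 -> R1=(0,6,0) value=6
Op 6: merge R0<->R1 -> R0=(3,6,0) R1=(3,6,0)
Op 7: merge R2<->R0 -> R2=(3,6,0) R0=(3,6,0)
Op 8: merge R2<->R0 -> R2=(3,6,0) R0=(3,6,0)

Answer: 9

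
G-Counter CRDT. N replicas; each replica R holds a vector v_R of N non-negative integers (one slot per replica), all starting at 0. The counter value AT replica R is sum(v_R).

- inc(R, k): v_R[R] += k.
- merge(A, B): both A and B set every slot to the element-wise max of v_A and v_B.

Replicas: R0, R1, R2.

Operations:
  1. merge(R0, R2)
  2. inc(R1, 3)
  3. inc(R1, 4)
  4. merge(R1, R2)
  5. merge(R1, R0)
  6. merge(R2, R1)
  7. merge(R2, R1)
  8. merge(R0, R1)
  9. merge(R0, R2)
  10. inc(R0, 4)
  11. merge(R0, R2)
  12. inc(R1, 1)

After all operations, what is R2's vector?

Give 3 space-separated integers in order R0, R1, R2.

Answer: 4 7 0

Derivation:
Op 1: merge R0<->R2 -> R0=(0,0,0) R2=(0,0,0)
Op 2: inc R1 by 3 -> R1=(0,3,0) value=3
Op 3: inc R1 by 4 -> R1=(0,7,0) value=7
Op 4: merge R1<->R2 -> R1=(0,7,0) R2=(0,7,0)
Op 5: merge R1<->R0 -> R1=(0,7,0) R0=(0,7,0)
Op 6: merge R2<->R1 -> R2=(0,7,0) R1=(0,7,0)
Op 7: merge R2<->R1 -> R2=(0,7,0) R1=(0,7,0)
Op 8: merge R0<->R1 -> R0=(0,7,0) R1=(0,7,0)
Op 9: merge R0<->R2 -> R0=(0,7,0) R2=(0,7,0)
Op 10: inc R0 by 4 -> R0=(4,7,0) value=11
Op 11: merge R0<->R2 -> R0=(4,7,0) R2=(4,7,0)
Op 12: inc R1 by 1 -> R1=(0,8,0) value=8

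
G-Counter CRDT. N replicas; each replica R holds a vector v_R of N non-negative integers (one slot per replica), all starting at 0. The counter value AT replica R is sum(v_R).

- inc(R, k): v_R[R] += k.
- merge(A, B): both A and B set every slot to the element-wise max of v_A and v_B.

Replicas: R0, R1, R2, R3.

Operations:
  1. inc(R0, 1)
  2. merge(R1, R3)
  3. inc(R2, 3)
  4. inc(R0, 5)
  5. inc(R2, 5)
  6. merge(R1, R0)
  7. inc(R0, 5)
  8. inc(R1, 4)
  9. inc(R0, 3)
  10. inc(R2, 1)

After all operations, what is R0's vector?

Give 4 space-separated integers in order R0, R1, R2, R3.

Op 1: inc R0 by 1 -> R0=(1,0,0,0) value=1
Op 2: merge R1<->R3 -> R1=(0,0,0,0) R3=(0,0,0,0)
Op 3: inc R2 by 3 -> R2=(0,0,3,0) value=3
Op 4: inc R0 by 5 -> R0=(6,0,0,0) value=6
Op 5: inc R2 by 5 -> R2=(0,0,8,0) value=8
Op 6: merge R1<->R0 -> R1=(6,0,0,0) R0=(6,0,0,0)
Op 7: inc R0 by 5 -> R0=(11,0,0,0) value=11
Op 8: inc R1 by 4 -> R1=(6,4,0,0) value=10
Op 9: inc R0 by 3 -> R0=(14,0,0,0) value=14
Op 10: inc R2 by 1 -> R2=(0,0,9,0) value=9

Answer: 14 0 0 0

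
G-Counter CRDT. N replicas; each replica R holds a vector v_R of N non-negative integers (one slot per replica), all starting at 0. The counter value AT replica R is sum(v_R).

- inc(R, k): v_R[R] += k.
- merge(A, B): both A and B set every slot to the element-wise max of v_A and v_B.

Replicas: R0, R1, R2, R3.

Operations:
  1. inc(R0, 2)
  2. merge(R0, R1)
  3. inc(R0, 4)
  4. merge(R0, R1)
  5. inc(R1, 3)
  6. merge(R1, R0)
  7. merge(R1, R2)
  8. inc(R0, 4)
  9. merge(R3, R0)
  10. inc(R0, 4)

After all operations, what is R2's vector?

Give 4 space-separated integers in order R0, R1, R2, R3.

Answer: 6 3 0 0

Derivation:
Op 1: inc R0 by 2 -> R0=(2,0,0,0) value=2
Op 2: merge R0<->R1 -> R0=(2,0,0,0) R1=(2,0,0,0)
Op 3: inc R0 by 4 -> R0=(6,0,0,0) value=6
Op 4: merge R0<->R1 -> R0=(6,0,0,0) R1=(6,0,0,0)
Op 5: inc R1 by 3 -> R1=(6,3,0,0) value=9
Op 6: merge R1<->R0 -> R1=(6,3,0,0) R0=(6,3,0,0)
Op 7: merge R1<->R2 -> R1=(6,3,0,0) R2=(6,3,0,0)
Op 8: inc R0 by 4 -> R0=(10,3,0,0) value=13
Op 9: merge R3<->R0 -> R3=(10,3,0,0) R0=(10,3,0,0)
Op 10: inc R0 by 4 -> R0=(14,3,0,0) value=17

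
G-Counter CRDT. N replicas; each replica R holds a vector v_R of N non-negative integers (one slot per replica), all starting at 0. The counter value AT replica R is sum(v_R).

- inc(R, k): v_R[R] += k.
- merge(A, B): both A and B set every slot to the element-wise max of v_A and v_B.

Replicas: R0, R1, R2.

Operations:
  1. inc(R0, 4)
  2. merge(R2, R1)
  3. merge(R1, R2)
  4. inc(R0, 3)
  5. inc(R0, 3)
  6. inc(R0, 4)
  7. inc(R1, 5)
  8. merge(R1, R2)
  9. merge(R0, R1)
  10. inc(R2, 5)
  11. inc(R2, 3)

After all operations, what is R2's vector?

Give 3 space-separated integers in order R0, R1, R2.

Op 1: inc R0 by 4 -> R0=(4,0,0) value=4
Op 2: merge R2<->R1 -> R2=(0,0,0) R1=(0,0,0)
Op 3: merge R1<->R2 -> R1=(0,0,0) R2=(0,0,0)
Op 4: inc R0 by 3 -> R0=(7,0,0) value=7
Op 5: inc R0 by 3 -> R0=(10,0,0) value=10
Op 6: inc R0 by 4 -> R0=(14,0,0) value=14
Op 7: inc R1 by 5 -> R1=(0,5,0) value=5
Op 8: merge R1<->R2 -> R1=(0,5,0) R2=(0,5,0)
Op 9: merge R0<->R1 -> R0=(14,5,0) R1=(14,5,0)
Op 10: inc R2 by 5 -> R2=(0,5,5) value=10
Op 11: inc R2 by 3 -> R2=(0,5,8) value=13

Answer: 0 5 8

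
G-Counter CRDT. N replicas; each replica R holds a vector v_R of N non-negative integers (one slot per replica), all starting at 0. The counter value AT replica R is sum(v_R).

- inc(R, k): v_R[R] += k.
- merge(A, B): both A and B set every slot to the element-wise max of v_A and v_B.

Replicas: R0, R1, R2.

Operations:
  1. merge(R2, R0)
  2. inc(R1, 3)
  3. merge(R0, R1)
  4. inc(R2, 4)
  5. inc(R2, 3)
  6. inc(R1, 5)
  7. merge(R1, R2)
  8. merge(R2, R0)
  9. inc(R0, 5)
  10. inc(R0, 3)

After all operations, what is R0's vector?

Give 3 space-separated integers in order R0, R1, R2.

Op 1: merge R2<->R0 -> R2=(0,0,0) R0=(0,0,0)
Op 2: inc R1 by 3 -> R1=(0,3,0) value=3
Op 3: merge R0<->R1 -> R0=(0,3,0) R1=(0,3,0)
Op 4: inc R2 by 4 -> R2=(0,0,4) value=4
Op 5: inc R2 by 3 -> R2=(0,0,7) value=7
Op 6: inc R1 by 5 -> R1=(0,8,0) value=8
Op 7: merge R1<->R2 -> R1=(0,8,7) R2=(0,8,7)
Op 8: merge R2<->R0 -> R2=(0,8,7) R0=(0,8,7)
Op 9: inc R0 by 5 -> R0=(5,8,7) value=20
Op 10: inc R0 by 3 -> R0=(8,8,7) value=23

Answer: 8 8 7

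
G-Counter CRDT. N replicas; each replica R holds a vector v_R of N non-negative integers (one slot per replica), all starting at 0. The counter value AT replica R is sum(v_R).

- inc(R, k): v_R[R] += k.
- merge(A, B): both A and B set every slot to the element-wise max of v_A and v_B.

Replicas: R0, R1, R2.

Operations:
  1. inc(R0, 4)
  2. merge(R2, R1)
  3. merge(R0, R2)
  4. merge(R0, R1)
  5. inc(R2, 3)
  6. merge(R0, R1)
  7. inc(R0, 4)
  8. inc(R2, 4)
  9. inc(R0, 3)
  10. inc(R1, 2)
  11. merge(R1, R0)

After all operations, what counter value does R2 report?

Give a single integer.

Answer: 11

Derivation:
Op 1: inc R0 by 4 -> R0=(4,0,0) value=4
Op 2: merge R2<->R1 -> R2=(0,0,0) R1=(0,0,0)
Op 3: merge R0<->R2 -> R0=(4,0,0) R2=(4,0,0)
Op 4: merge R0<->R1 -> R0=(4,0,0) R1=(4,0,0)
Op 5: inc R2 by 3 -> R2=(4,0,3) value=7
Op 6: merge R0<->R1 -> R0=(4,0,0) R1=(4,0,0)
Op 7: inc R0 by 4 -> R0=(8,0,0) value=8
Op 8: inc R2 by 4 -> R2=(4,0,7) value=11
Op 9: inc R0 by 3 -> R0=(11,0,0) value=11
Op 10: inc R1 by 2 -> R1=(4,2,0) value=6
Op 11: merge R1<->R0 -> R1=(11,2,0) R0=(11,2,0)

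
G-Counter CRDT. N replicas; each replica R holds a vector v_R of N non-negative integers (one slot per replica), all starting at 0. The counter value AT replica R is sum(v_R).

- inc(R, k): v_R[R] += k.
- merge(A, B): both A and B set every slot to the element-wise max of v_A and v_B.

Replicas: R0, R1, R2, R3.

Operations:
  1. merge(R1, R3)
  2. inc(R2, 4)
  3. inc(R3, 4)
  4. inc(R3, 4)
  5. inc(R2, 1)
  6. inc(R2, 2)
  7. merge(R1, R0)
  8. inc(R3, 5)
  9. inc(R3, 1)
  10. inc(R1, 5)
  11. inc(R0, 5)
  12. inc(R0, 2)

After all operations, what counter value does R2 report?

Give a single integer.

Op 1: merge R1<->R3 -> R1=(0,0,0,0) R3=(0,0,0,0)
Op 2: inc R2 by 4 -> R2=(0,0,4,0) value=4
Op 3: inc R3 by 4 -> R3=(0,0,0,4) value=4
Op 4: inc R3 by 4 -> R3=(0,0,0,8) value=8
Op 5: inc R2 by 1 -> R2=(0,0,5,0) value=5
Op 6: inc R2 by 2 -> R2=(0,0,7,0) value=7
Op 7: merge R1<->R0 -> R1=(0,0,0,0) R0=(0,0,0,0)
Op 8: inc R3 by 5 -> R3=(0,0,0,13) value=13
Op 9: inc R3 by 1 -> R3=(0,0,0,14) value=14
Op 10: inc R1 by 5 -> R1=(0,5,0,0) value=5
Op 11: inc R0 by 5 -> R0=(5,0,0,0) value=5
Op 12: inc R0 by 2 -> R0=(7,0,0,0) value=7

Answer: 7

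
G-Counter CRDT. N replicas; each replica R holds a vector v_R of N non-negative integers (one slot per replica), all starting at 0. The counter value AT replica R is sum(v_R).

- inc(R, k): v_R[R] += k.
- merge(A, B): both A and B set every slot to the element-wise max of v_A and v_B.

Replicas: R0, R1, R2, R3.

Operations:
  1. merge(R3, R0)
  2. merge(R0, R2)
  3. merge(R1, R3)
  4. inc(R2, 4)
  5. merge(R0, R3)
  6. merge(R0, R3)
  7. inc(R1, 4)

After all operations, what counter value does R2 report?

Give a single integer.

Op 1: merge R3<->R0 -> R3=(0,0,0,0) R0=(0,0,0,0)
Op 2: merge R0<->R2 -> R0=(0,0,0,0) R2=(0,0,0,0)
Op 3: merge R1<->R3 -> R1=(0,0,0,0) R3=(0,0,0,0)
Op 4: inc R2 by 4 -> R2=(0,0,4,0) value=4
Op 5: merge R0<->R3 -> R0=(0,0,0,0) R3=(0,0,0,0)
Op 6: merge R0<->R3 -> R0=(0,0,0,0) R3=(0,0,0,0)
Op 7: inc R1 by 4 -> R1=(0,4,0,0) value=4

Answer: 4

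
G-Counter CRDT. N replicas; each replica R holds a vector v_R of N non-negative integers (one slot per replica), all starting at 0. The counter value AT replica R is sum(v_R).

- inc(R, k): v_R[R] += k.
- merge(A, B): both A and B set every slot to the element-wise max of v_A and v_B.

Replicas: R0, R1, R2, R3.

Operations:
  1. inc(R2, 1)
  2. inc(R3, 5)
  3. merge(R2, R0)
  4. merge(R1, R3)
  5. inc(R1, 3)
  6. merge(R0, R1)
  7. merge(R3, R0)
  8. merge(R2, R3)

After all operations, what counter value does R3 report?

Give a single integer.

Op 1: inc R2 by 1 -> R2=(0,0,1,0) value=1
Op 2: inc R3 by 5 -> R3=(0,0,0,5) value=5
Op 3: merge R2<->R0 -> R2=(0,0,1,0) R0=(0,0,1,0)
Op 4: merge R1<->R3 -> R1=(0,0,0,5) R3=(0,0,0,5)
Op 5: inc R1 by 3 -> R1=(0,3,0,5) value=8
Op 6: merge R0<->R1 -> R0=(0,3,1,5) R1=(0,3,1,5)
Op 7: merge R3<->R0 -> R3=(0,3,1,5) R0=(0,3,1,5)
Op 8: merge R2<->R3 -> R2=(0,3,1,5) R3=(0,3,1,5)

Answer: 9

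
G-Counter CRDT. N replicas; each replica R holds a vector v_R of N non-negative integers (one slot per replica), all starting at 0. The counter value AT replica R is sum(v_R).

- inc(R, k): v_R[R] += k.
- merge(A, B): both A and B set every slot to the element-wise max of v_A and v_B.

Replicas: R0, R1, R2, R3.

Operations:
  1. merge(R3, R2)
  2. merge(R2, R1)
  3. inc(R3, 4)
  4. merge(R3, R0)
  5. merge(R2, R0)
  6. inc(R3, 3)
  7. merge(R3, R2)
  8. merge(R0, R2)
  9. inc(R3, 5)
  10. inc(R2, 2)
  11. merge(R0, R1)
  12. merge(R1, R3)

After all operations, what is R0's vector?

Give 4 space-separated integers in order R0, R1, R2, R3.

Answer: 0 0 0 7

Derivation:
Op 1: merge R3<->R2 -> R3=(0,0,0,0) R2=(0,0,0,0)
Op 2: merge R2<->R1 -> R2=(0,0,0,0) R1=(0,0,0,0)
Op 3: inc R3 by 4 -> R3=(0,0,0,4) value=4
Op 4: merge R3<->R0 -> R3=(0,0,0,4) R0=(0,0,0,4)
Op 5: merge R2<->R0 -> R2=(0,0,0,4) R0=(0,0,0,4)
Op 6: inc R3 by 3 -> R3=(0,0,0,7) value=7
Op 7: merge R3<->R2 -> R3=(0,0,0,7) R2=(0,0,0,7)
Op 8: merge R0<->R2 -> R0=(0,0,0,7) R2=(0,0,0,7)
Op 9: inc R3 by 5 -> R3=(0,0,0,12) value=12
Op 10: inc R2 by 2 -> R2=(0,0,2,7) value=9
Op 11: merge R0<->R1 -> R0=(0,0,0,7) R1=(0,0,0,7)
Op 12: merge R1<->R3 -> R1=(0,0,0,12) R3=(0,0,0,12)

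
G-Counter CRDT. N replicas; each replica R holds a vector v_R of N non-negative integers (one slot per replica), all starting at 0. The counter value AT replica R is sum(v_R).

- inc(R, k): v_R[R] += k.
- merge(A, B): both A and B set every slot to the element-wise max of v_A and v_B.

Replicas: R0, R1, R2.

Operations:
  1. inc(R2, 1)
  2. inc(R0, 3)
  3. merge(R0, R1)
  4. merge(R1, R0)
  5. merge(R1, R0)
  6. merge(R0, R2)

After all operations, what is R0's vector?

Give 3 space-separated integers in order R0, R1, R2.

Answer: 3 0 1

Derivation:
Op 1: inc R2 by 1 -> R2=(0,0,1) value=1
Op 2: inc R0 by 3 -> R0=(3,0,0) value=3
Op 3: merge R0<->R1 -> R0=(3,0,0) R1=(3,0,0)
Op 4: merge R1<->R0 -> R1=(3,0,0) R0=(3,0,0)
Op 5: merge R1<->R0 -> R1=(3,0,0) R0=(3,0,0)
Op 6: merge R0<->R2 -> R0=(3,0,1) R2=(3,0,1)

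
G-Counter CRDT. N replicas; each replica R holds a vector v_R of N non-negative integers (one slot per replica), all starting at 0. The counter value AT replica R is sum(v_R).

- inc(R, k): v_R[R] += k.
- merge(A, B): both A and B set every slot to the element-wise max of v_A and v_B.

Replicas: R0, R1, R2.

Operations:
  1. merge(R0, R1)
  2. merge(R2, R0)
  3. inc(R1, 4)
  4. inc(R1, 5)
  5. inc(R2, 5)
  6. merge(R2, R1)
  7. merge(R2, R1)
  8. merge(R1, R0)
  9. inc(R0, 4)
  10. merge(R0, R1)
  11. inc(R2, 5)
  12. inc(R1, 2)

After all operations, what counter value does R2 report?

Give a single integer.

Op 1: merge R0<->R1 -> R0=(0,0,0) R1=(0,0,0)
Op 2: merge R2<->R0 -> R2=(0,0,0) R0=(0,0,0)
Op 3: inc R1 by 4 -> R1=(0,4,0) value=4
Op 4: inc R1 by 5 -> R1=(0,9,0) value=9
Op 5: inc R2 by 5 -> R2=(0,0,5) value=5
Op 6: merge R2<->R1 -> R2=(0,9,5) R1=(0,9,5)
Op 7: merge R2<->R1 -> R2=(0,9,5) R1=(0,9,5)
Op 8: merge R1<->R0 -> R1=(0,9,5) R0=(0,9,5)
Op 9: inc R0 by 4 -> R0=(4,9,5) value=18
Op 10: merge R0<->R1 -> R0=(4,9,5) R1=(4,9,5)
Op 11: inc R2 by 5 -> R2=(0,9,10) value=19
Op 12: inc R1 by 2 -> R1=(4,11,5) value=20

Answer: 19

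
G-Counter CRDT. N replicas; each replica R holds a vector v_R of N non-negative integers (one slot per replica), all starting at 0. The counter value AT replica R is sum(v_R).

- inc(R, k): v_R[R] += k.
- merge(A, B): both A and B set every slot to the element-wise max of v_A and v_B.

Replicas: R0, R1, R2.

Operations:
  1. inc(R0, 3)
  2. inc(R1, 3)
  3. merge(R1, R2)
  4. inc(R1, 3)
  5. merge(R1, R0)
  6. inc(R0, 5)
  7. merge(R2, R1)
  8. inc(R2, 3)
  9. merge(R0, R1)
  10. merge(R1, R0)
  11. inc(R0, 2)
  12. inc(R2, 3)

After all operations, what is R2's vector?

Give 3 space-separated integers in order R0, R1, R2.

Op 1: inc R0 by 3 -> R0=(3,0,0) value=3
Op 2: inc R1 by 3 -> R1=(0,3,0) value=3
Op 3: merge R1<->R2 -> R1=(0,3,0) R2=(0,3,0)
Op 4: inc R1 by 3 -> R1=(0,6,0) value=6
Op 5: merge R1<->R0 -> R1=(3,6,0) R0=(3,6,0)
Op 6: inc R0 by 5 -> R0=(8,6,0) value=14
Op 7: merge R2<->R1 -> R2=(3,6,0) R1=(3,6,0)
Op 8: inc R2 by 3 -> R2=(3,6,3) value=12
Op 9: merge R0<->R1 -> R0=(8,6,0) R1=(8,6,0)
Op 10: merge R1<->R0 -> R1=(8,6,0) R0=(8,6,0)
Op 11: inc R0 by 2 -> R0=(10,6,0) value=16
Op 12: inc R2 by 3 -> R2=(3,6,6) value=15

Answer: 3 6 6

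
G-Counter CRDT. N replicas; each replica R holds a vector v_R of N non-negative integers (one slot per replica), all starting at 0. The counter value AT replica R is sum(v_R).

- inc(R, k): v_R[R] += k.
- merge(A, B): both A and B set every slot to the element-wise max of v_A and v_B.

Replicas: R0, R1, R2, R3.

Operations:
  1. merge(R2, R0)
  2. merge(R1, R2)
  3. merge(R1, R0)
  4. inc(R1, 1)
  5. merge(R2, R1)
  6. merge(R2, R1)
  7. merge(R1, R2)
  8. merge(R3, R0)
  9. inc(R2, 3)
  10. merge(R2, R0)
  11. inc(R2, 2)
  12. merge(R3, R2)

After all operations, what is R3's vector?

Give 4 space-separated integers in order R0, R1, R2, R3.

Op 1: merge R2<->R0 -> R2=(0,0,0,0) R0=(0,0,0,0)
Op 2: merge R1<->R2 -> R1=(0,0,0,0) R2=(0,0,0,0)
Op 3: merge R1<->R0 -> R1=(0,0,0,0) R0=(0,0,0,0)
Op 4: inc R1 by 1 -> R1=(0,1,0,0) value=1
Op 5: merge R2<->R1 -> R2=(0,1,0,0) R1=(0,1,0,0)
Op 6: merge R2<->R1 -> R2=(0,1,0,0) R1=(0,1,0,0)
Op 7: merge R1<->R2 -> R1=(0,1,0,0) R2=(0,1,0,0)
Op 8: merge R3<->R0 -> R3=(0,0,0,0) R0=(0,0,0,0)
Op 9: inc R2 by 3 -> R2=(0,1,3,0) value=4
Op 10: merge R2<->R0 -> R2=(0,1,3,0) R0=(0,1,3,0)
Op 11: inc R2 by 2 -> R2=(0,1,5,0) value=6
Op 12: merge R3<->R2 -> R3=(0,1,5,0) R2=(0,1,5,0)

Answer: 0 1 5 0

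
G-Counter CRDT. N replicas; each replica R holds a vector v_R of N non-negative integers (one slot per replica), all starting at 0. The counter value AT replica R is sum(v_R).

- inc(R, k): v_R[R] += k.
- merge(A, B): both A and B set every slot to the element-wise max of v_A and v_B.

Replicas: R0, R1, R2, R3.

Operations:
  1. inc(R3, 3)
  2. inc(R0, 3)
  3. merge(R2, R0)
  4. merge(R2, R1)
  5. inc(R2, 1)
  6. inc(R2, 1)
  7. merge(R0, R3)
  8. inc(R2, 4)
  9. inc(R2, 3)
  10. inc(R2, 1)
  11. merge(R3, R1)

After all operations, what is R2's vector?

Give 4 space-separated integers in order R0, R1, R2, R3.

Answer: 3 0 10 0

Derivation:
Op 1: inc R3 by 3 -> R3=(0,0,0,3) value=3
Op 2: inc R0 by 3 -> R0=(3,0,0,0) value=3
Op 3: merge R2<->R0 -> R2=(3,0,0,0) R0=(3,0,0,0)
Op 4: merge R2<->R1 -> R2=(3,0,0,0) R1=(3,0,0,0)
Op 5: inc R2 by 1 -> R2=(3,0,1,0) value=4
Op 6: inc R2 by 1 -> R2=(3,0,2,0) value=5
Op 7: merge R0<->R3 -> R0=(3,0,0,3) R3=(3,0,0,3)
Op 8: inc R2 by 4 -> R2=(3,0,6,0) value=9
Op 9: inc R2 by 3 -> R2=(3,0,9,0) value=12
Op 10: inc R2 by 1 -> R2=(3,0,10,0) value=13
Op 11: merge R3<->R1 -> R3=(3,0,0,3) R1=(3,0,0,3)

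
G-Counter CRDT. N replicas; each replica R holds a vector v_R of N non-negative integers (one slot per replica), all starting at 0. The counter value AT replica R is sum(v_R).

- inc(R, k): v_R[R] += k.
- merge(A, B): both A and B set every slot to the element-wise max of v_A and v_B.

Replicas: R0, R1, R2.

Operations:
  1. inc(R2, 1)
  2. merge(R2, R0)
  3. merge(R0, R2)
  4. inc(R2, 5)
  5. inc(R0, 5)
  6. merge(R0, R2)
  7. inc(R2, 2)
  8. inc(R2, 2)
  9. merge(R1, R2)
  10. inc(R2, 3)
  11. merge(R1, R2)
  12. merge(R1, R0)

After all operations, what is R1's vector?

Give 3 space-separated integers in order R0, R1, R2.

Answer: 5 0 13

Derivation:
Op 1: inc R2 by 1 -> R2=(0,0,1) value=1
Op 2: merge R2<->R0 -> R2=(0,0,1) R0=(0,0,1)
Op 3: merge R0<->R2 -> R0=(0,0,1) R2=(0,0,1)
Op 4: inc R2 by 5 -> R2=(0,0,6) value=6
Op 5: inc R0 by 5 -> R0=(5,0,1) value=6
Op 6: merge R0<->R2 -> R0=(5,0,6) R2=(5,0,6)
Op 7: inc R2 by 2 -> R2=(5,0,8) value=13
Op 8: inc R2 by 2 -> R2=(5,0,10) value=15
Op 9: merge R1<->R2 -> R1=(5,0,10) R2=(5,0,10)
Op 10: inc R2 by 3 -> R2=(5,0,13) value=18
Op 11: merge R1<->R2 -> R1=(5,0,13) R2=(5,0,13)
Op 12: merge R1<->R0 -> R1=(5,0,13) R0=(5,0,13)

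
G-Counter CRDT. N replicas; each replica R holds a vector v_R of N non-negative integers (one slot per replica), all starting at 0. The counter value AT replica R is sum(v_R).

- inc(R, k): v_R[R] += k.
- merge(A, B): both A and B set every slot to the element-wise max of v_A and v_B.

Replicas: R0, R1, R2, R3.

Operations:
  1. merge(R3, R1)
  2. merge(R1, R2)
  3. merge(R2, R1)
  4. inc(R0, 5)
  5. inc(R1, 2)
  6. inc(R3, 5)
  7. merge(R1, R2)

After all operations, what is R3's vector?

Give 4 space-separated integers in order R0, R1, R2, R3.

Op 1: merge R3<->R1 -> R3=(0,0,0,0) R1=(0,0,0,0)
Op 2: merge R1<->R2 -> R1=(0,0,0,0) R2=(0,0,0,0)
Op 3: merge R2<->R1 -> R2=(0,0,0,0) R1=(0,0,0,0)
Op 4: inc R0 by 5 -> R0=(5,0,0,0) value=5
Op 5: inc R1 by 2 -> R1=(0,2,0,0) value=2
Op 6: inc R3 by 5 -> R3=(0,0,0,5) value=5
Op 7: merge R1<->R2 -> R1=(0,2,0,0) R2=(0,2,0,0)

Answer: 0 0 0 5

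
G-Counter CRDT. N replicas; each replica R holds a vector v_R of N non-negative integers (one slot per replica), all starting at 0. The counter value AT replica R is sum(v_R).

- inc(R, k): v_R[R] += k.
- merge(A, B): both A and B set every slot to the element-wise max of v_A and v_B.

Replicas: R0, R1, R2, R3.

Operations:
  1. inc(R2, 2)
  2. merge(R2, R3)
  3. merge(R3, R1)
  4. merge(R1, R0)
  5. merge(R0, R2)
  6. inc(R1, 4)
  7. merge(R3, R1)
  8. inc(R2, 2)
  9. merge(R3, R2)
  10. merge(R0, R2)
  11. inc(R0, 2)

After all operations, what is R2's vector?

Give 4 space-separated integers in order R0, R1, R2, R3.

Answer: 0 4 4 0

Derivation:
Op 1: inc R2 by 2 -> R2=(0,0,2,0) value=2
Op 2: merge R2<->R3 -> R2=(0,0,2,0) R3=(0,0,2,0)
Op 3: merge R3<->R1 -> R3=(0,0,2,0) R1=(0,0,2,0)
Op 4: merge R1<->R0 -> R1=(0,0,2,0) R0=(0,0,2,0)
Op 5: merge R0<->R2 -> R0=(0,0,2,0) R2=(0,0,2,0)
Op 6: inc R1 by 4 -> R1=(0,4,2,0) value=6
Op 7: merge R3<->R1 -> R3=(0,4,2,0) R1=(0,4,2,0)
Op 8: inc R2 by 2 -> R2=(0,0,4,0) value=4
Op 9: merge R3<->R2 -> R3=(0,4,4,0) R2=(0,4,4,0)
Op 10: merge R0<->R2 -> R0=(0,4,4,0) R2=(0,4,4,0)
Op 11: inc R0 by 2 -> R0=(2,4,4,0) value=10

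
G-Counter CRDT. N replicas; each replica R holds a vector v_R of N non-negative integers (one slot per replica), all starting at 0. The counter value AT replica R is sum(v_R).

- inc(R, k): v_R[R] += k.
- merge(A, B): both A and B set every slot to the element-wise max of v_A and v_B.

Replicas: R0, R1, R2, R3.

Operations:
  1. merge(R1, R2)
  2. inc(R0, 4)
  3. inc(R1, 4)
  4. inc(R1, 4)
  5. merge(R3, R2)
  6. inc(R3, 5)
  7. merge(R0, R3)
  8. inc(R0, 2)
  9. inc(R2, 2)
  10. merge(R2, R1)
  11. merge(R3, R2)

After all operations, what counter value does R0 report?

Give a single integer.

Answer: 11

Derivation:
Op 1: merge R1<->R2 -> R1=(0,0,0,0) R2=(0,0,0,0)
Op 2: inc R0 by 4 -> R0=(4,0,0,0) value=4
Op 3: inc R1 by 4 -> R1=(0,4,0,0) value=4
Op 4: inc R1 by 4 -> R1=(0,8,0,0) value=8
Op 5: merge R3<->R2 -> R3=(0,0,0,0) R2=(0,0,0,0)
Op 6: inc R3 by 5 -> R3=(0,0,0,5) value=5
Op 7: merge R0<->R3 -> R0=(4,0,0,5) R3=(4,0,0,5)
Op 8: inc R0 by 2 -> R0=(6,0,0,5) value=11
Op 9: inc R2 by 2 -> R2=(0,0,2,0) value=2
Op 10: merge R2<->R1 -> R2=(0,8,2,0) R1=(0,8,2,0)
Op 11: merge R3<->R2 -> R3=(4,8,2,5) R2=(4,8,2,5)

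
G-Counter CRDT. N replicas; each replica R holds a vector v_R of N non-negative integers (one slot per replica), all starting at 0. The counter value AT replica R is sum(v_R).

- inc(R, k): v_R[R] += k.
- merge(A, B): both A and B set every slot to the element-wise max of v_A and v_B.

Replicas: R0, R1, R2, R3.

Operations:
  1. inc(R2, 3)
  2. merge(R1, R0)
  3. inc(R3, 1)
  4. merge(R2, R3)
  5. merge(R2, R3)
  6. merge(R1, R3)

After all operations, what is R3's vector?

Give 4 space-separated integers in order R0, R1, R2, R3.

Op 1: inc R2 by 3 -> R2=(0,0,3,0) value=3
Op 2: merge R1<->R0 -> R1=(0,0,0,0) R0=(0,0,0,0)
Op 3: inc R3 by 1 -> R3=(0,0,0,1) value=1
Op 4: merge R2<->R3 -> R2=(0,0,3,1) R3=(0,0,3,1)
Op 5: merge R2<->R3 -> R2=(0,0,3,1) R3=(0,0,3,1)
Op 6: merge R1<->R3 -> R1=(0,0,3,1) R3=(0,0,3,1)

Answer: 0 0 3 1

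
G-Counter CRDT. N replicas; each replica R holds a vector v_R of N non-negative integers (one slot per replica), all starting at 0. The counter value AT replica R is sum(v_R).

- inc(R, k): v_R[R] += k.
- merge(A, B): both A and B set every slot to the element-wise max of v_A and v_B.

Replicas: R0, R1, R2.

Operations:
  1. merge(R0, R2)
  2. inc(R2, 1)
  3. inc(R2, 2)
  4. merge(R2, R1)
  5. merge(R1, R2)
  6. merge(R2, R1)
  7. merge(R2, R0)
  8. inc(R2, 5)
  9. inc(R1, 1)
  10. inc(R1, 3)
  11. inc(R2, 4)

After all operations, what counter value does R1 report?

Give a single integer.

Op 1: merge R0<->R2 -> R0=(0,0,0) R2=(0,0,0)
Op 2: inc R2 by 1 -> R2=(0,0,1) value=1
Op 3: inc R2 by 2 -> R2=(0,0,3) value=3
Op 4: merge R2<->R1 -> R2=(0,0,3) R1=(0,0,3)
Op 5: merge R1<->R2 -> R1=(0,0,3) R2=(0,0,3)
Op 6: merge R2<->R1 -> R2=(0,0,3) R1=(0,0,3)
Op 7: merge R2<->R0 -> R2=(0,0,3) R0=(0,0,3)
Op 8: inc R2 by 5 -> R2=(0,0,8) value=8
Op 9: inc R1 by 1 -> R1=(0,1,3) value=4
Op 10: inc R1 by 3 -> R1=(0,4,3) value=7
Op 11: inc R2 by 4 -> R2=(0,0,12) value=12

Answer: 7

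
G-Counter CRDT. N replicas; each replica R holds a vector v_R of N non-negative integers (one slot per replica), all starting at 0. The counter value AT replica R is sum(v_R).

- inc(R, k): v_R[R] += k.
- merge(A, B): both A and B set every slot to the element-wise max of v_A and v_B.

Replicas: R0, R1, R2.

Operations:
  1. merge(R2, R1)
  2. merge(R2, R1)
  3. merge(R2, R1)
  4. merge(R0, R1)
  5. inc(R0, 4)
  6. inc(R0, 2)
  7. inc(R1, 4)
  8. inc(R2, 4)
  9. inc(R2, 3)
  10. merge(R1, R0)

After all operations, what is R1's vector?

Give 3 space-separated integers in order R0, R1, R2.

Answer: 6 4 0

Derivation:
Op 1: merge R2<->R1 -> R2=(0,0,0) R1=(0,0,0)
Op 2: merge R2<->R1 -> R2=(0,0,0) R1=(0,0,0)
Op 3: merge R2<->R1 -> R2=(0,0,0) R1=(0,0,0)
Op 4: merge R0<->R1 -> R0=(0,0,0) R1=(0,0,0)
Op 5: inc R0 by 4 -> R0=(4,0,0) value=4
Op 6: inc R0 by 2 -> R0=(6,0,0) value=6
Op 7: inc R1 by 4 -> R1=(0,4,0) value=4
Op 8: inc R2 by 4 -> R2=(0,0,4) value=4
Op 9: inc R2 by 3 -> R2=(0,0,7) value=7
Op 10: merge R1<->R0 -> R1=(6,4,0) R0=(6,4,0)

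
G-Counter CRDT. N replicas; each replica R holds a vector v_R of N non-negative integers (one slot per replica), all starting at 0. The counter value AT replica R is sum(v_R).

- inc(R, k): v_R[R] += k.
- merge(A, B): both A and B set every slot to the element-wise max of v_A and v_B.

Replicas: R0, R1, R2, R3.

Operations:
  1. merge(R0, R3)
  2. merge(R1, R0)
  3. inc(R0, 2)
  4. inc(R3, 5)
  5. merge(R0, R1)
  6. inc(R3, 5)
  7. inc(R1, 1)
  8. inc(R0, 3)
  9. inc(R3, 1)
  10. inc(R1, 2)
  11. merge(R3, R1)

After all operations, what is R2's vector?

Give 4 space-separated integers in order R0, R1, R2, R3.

Answer: 0 0 0 0

Derivation:
Op 1: merge R0<->R3 -> R0=(0,0,0,0) R3=(0,0,0,0)
Op 2: merge R1<->R0 -> R1=(0,0,0,0) R0=(0,0,0,0)
Op 3: inc R0 by 2 -> R0=(2,0,0,0) value=2
Op 4: inc R3 by 5 -> R3=(0,0,0,5) value=5
Op 5: merge R0<->R1 -> R0=(2,0,0,0) R1=(2,0,0,0)
Op 6: inc R3 by 5 -> R3=(0,0,0,10) value=10
Op 7: inc R1 by 1 -> R1=(2,1,0,0) value=3
Op 8: inc R0 by 3 -> R0=(5,0,0,0) value=5
Op 9: inc R3 by 1 -> R3=(0,0,0,11) value=11
Op 10: inc R1 by 2 -> R1=(2,3,0,0) value=5
Op 11: merge R3<->R1 -> R3=(2,3,0,11) R1=(2,3,0,11)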